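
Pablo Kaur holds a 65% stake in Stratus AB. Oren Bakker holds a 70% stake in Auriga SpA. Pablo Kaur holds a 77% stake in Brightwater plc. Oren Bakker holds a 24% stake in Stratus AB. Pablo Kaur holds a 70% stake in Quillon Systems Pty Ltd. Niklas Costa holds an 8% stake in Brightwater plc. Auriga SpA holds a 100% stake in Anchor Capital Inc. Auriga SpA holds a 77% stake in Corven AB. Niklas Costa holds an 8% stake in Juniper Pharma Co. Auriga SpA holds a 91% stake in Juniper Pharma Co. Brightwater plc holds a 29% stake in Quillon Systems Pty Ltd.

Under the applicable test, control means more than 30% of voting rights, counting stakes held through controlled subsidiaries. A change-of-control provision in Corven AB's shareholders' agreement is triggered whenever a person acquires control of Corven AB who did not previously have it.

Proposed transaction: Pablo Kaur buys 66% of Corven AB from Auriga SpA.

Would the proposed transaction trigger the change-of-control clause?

The purchase adds only to Pablo's holdings (Auriga's stake shrinks), so Pablo is the only person who could newly come to control Corven.
Pablo holds 77% of Brightwater, so Pablo controls Brightwater.
Pablo and Brightwater together hold 70% + 29% = 99% of Quillon, so Pablo controls Quillon.
Pablo holds 65% of Stratus, so Pablo controls Stratus.
Neither Pablo nor any entity Pablo controls holds any voting interest in Corven.
So before the transaction, Pablo does not control Corven.
After the purchase, Pablo holds 66% of Corven directly, and Auriga's stake falls to 11%.
Pablo holds 66% of Corven, so Pablo controls Corven.
Pablo did not control Corven before and does after, so the clause is triggered.

Yes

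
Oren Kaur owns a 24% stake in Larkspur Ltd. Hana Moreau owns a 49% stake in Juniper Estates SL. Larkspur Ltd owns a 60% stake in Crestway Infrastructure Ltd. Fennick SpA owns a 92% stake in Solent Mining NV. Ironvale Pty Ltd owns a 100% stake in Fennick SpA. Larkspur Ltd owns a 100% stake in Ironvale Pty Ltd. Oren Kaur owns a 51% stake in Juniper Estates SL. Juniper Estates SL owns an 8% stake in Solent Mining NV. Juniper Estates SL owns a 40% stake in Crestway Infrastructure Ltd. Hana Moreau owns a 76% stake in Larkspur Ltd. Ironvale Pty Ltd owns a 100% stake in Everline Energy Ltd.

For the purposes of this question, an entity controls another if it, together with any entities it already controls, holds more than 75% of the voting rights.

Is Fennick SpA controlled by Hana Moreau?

Yes

Hana holds 76% of Larkspur, so Hana controls Larkspur.
Larkspur holds 100% of Ironvale, so Hana controls Ironvale.
Ironvale holds 100% of Fennick, so Hana controls Fennick.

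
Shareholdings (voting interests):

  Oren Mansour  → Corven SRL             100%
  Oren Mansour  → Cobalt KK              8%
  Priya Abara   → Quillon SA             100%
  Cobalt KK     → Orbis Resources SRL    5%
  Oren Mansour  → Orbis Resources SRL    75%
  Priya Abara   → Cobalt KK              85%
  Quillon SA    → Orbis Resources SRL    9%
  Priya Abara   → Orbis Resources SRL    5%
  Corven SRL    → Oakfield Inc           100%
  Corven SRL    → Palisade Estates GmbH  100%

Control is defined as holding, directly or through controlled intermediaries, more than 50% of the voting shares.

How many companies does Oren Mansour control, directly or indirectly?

Oren holds 100% of Corven, so Oren controls Corven.
Corven holds 100% of Palisade, so Oren controls Palisade.
Corven holds 100% of Oakfield, so Oren controls Oakfield.
Oren holds 75% of Orbis, so Oren controls Orbis.
No other company's threshold is met.
Oren controls 4 companies.

4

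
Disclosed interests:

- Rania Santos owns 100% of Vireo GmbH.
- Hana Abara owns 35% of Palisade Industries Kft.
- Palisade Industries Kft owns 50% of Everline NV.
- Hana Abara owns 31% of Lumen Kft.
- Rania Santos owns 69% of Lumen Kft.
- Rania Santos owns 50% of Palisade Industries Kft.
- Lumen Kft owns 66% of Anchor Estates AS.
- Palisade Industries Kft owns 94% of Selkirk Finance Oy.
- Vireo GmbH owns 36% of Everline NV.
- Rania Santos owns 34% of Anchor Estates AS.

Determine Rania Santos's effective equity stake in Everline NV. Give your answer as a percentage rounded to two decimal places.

Rania reaches Everline along 2 paths.
Via Palisade: 50% × 50% = 25%.
Via Vireo: 100% × 36% = 36%.
Total: 25% + 36% = 61%.
Rounded: 61.00%.

61.00%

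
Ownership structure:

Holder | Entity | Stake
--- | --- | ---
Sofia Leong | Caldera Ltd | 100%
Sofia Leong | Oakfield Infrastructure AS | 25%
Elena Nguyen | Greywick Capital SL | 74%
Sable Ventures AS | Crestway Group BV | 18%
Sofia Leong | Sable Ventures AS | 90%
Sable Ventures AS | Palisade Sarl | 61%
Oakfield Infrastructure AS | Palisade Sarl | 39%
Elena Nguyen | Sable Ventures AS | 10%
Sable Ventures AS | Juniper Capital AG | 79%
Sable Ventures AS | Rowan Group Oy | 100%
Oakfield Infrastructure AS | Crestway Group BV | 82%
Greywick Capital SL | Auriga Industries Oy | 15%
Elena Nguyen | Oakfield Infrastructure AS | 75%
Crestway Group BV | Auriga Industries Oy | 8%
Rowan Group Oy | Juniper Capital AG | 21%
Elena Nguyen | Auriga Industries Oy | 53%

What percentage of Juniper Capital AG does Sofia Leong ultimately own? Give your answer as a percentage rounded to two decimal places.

90.00%

Sofia reaches Juniper along 2 paths.
Via Sable → Rowan: 90% × 100% × 21% = 18.9%.
Via Sable: 90% × 79% = 71.1%.
Total: 18.9% + 71.1% = 90%.
Rounded: 90.00%.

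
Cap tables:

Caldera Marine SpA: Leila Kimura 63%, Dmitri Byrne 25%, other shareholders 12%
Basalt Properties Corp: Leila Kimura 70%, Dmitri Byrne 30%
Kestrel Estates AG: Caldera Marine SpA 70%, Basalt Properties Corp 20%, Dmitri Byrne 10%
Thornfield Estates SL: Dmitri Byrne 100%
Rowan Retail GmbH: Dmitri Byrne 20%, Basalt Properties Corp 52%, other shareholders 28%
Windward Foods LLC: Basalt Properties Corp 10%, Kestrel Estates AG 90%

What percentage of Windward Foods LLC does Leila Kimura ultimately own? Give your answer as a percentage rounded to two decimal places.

Leila reaches Windward along 3 paths.
Via Basalt: 70% × 10% = 7%.
Via Caldera → Kestrel: 63% × 70% × 90% = 39.69%.
Via Basalt → Kestrel: 70% × 20% × 90% = 12.6%.
Total: 7% + 39.69% + 12.6% = 59.29%.

59.29%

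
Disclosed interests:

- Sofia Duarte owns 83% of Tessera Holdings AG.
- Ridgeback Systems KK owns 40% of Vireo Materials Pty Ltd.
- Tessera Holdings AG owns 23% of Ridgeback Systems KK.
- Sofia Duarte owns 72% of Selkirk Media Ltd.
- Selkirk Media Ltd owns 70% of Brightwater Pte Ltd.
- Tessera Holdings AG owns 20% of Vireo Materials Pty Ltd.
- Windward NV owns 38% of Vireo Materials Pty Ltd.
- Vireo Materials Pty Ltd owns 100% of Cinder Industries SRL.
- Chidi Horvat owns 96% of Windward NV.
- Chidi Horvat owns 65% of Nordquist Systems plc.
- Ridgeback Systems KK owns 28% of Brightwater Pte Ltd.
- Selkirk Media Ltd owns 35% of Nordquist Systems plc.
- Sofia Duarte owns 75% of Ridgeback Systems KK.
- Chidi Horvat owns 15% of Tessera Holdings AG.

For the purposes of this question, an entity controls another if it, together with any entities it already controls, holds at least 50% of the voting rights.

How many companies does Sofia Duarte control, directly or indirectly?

Sofia holds 83% of Tessera, so Sofia controls Tessera.
Sofia and Tessera together hold 75% + 23% = 98% of Ridgeback, so Sofia controls Ridgeback.
Sofia holds 72% of Selkirk, so Sofia controls Selkirk.
Ridgeback and Tessera together hold 40% + 20% = 60% of Vireo, so Sofia controls Vireo.
Ridgeback and Selkirk together hold 28% + 70% = 98% of Brightwater, so Sofia controls Brightwater.
Vireo holds 100% of Cinder, so Sofia controls Cinder.
No other company's threshold is met.
Sofia controls 6 companies.

6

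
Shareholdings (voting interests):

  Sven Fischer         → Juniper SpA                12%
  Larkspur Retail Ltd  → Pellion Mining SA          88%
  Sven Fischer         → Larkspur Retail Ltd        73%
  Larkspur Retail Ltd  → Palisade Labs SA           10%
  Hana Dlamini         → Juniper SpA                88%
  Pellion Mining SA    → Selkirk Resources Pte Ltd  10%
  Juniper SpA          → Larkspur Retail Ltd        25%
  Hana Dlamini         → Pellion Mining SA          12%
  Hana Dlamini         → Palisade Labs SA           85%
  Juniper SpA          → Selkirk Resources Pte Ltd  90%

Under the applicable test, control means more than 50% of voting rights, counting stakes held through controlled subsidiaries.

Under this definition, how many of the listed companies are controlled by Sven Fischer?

Sven holds 73% of Larkspur, so Sven controls Larkspur.
Larkspur holds 88% of Pellion, so Sven controls Pellion.
No other company's threshold is met.
Sven controls 2 companies.

2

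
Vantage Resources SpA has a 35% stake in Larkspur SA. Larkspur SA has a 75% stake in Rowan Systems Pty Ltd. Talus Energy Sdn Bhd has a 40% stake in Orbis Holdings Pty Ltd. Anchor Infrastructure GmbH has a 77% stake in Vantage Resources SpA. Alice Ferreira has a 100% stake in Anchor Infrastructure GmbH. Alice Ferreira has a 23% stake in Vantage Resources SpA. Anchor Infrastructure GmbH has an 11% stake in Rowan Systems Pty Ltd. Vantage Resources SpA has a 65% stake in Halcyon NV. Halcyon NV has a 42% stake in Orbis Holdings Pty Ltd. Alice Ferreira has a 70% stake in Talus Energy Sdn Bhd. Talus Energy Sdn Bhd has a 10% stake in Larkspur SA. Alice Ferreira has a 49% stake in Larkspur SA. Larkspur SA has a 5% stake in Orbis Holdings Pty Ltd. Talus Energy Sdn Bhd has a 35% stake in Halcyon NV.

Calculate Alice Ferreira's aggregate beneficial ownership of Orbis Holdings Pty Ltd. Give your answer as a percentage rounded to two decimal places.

70.14%

Alice reaches Orbis along 8 paths.
Via Talus: 70% × 40% = 28%.
Via Vantage → Larkspur: 23% × 35% × 5% = 0.4025%.
Via Anchor → Vantage → Larkspur: 100% × 77% × 35% × 5% = 1.3475%.
Via Talus → Larkspur: 70% × 10% × 5% = 0.35%.
Via Larkspur: 49% × 5% = 2.45%.
Via Vantage → Halcyon: 23% × 65% × 42% = 6.279%.
Via Anchor → Vantage → Halcyon: 100% × 77% × 65% × 42% = 21.021%.
Via Talus → Halcyon: 70% × 35% × 42% = 10.29%.
Total: 28% + 0.4025% + 1.3475% + 0.35% + 2.45% + 6.279% + 21.021% + 10.29% = 70.14%.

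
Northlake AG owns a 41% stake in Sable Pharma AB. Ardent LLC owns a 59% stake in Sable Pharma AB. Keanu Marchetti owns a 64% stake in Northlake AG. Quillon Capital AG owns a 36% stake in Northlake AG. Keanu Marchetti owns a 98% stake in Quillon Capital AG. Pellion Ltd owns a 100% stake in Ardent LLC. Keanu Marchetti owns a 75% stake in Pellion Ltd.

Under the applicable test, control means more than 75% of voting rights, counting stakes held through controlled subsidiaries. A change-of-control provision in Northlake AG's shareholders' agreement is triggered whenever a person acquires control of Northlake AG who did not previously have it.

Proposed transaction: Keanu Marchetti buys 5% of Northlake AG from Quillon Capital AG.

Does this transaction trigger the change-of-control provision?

The purchase adds only to Keanu's holdings (Quillon's stake shrinks), so Keanu is the only person who could newly come to control Northlake.
Keanu holds 98% of Quillon, so Keanu controls Quillon.
Keanu and Quillon together hold 64% + 36% = 100% of Northlake, so Keanu controls Northlake.
So Keanu already controls Northlake before the transaction.
After the purchase, Keanu's direct stake in Northlake rises to 64% + 5% = 69%, and Quillon's stake falls to 31%.
Keanu controlled Northlake already, so this is not a new person acquiring control; every other person's position is unchanged or reduced.
No new person acquires control, so the clause is not triggered.

No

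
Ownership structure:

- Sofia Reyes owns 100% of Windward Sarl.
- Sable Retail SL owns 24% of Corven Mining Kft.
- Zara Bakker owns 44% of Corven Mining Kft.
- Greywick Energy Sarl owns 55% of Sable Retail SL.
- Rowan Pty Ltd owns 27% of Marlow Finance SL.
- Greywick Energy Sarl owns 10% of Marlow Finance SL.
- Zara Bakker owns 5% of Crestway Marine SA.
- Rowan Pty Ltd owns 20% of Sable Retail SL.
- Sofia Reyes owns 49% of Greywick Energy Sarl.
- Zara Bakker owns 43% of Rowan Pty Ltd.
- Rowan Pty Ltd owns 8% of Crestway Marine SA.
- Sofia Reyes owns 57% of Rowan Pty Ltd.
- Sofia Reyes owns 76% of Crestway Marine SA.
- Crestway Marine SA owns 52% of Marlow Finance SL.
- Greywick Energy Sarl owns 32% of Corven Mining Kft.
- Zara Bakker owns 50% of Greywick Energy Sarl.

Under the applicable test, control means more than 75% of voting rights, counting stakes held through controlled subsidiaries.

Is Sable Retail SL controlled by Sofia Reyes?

Sofia holds 76% of Crestway, so Sofia controls Crestway.
Sofia holds 100% of Windward, so Sofia controls Windward.
Neither Sofia nor any entity Sofia controls holds any voting interest in Sable.
So Sofia does not control Sable.

No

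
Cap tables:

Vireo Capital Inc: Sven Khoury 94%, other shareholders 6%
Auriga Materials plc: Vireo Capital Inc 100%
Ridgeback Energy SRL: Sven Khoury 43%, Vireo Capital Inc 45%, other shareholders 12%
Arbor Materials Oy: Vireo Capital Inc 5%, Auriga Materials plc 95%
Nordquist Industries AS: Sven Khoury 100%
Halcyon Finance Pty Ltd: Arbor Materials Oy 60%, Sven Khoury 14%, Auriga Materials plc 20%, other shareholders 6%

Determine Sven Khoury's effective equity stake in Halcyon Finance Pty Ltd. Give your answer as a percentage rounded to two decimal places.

89.20%

Sven reaches Halcyon along 4 paths.
Via Vireo → Arbor: 94% × 5% × 60% = 2.82%.
Via Vireo → Auriga → Arbor: 94% × 100% × 95% × 60% = 53.58%.
Direct stake: 14% = 14%.
Via Vireo → Auriga: 94% × 100% × 20% = 18.8%.
Total: 2.82% + 53.58% + 14% + 18.8% = 89.2%.
Rounded: 89.20%.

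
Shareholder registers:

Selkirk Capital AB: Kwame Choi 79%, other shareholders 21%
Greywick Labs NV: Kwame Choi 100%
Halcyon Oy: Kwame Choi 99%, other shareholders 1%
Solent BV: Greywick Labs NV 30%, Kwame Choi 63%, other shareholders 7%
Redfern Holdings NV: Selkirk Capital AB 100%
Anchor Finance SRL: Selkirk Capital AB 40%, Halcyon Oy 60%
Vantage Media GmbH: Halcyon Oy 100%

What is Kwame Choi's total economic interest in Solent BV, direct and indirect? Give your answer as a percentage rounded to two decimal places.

Kwame reaches Solent along 2 paths.
Via Greywick: 100% × 30% = 30%.
Direct stake: 63% = 63%.
Total: 30% + 63% = 93%.
Rounded: 93.00%.

93.00%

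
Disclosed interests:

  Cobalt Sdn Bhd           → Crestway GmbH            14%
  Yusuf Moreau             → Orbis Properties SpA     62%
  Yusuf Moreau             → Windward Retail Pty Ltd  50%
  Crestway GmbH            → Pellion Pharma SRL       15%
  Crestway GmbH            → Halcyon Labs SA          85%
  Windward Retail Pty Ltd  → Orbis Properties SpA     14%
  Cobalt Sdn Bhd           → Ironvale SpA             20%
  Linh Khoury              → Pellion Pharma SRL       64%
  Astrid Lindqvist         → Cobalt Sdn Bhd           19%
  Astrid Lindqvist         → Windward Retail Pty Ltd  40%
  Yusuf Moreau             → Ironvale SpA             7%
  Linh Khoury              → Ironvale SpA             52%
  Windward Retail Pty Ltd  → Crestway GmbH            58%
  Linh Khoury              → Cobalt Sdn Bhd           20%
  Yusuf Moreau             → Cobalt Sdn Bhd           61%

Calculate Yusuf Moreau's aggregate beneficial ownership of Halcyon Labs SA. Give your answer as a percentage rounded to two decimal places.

Yusuf reaches Halcyon along 2 paths.
Via Cobalt → Crestway: 61% × 14% × 85% = 7.259%.
Via Windward → Crestway: 50% × 58% × 85% = 24.65%.
Total: 7.259% + 24.65% = 31.909%.
Rounded: 31.91%.

31.91%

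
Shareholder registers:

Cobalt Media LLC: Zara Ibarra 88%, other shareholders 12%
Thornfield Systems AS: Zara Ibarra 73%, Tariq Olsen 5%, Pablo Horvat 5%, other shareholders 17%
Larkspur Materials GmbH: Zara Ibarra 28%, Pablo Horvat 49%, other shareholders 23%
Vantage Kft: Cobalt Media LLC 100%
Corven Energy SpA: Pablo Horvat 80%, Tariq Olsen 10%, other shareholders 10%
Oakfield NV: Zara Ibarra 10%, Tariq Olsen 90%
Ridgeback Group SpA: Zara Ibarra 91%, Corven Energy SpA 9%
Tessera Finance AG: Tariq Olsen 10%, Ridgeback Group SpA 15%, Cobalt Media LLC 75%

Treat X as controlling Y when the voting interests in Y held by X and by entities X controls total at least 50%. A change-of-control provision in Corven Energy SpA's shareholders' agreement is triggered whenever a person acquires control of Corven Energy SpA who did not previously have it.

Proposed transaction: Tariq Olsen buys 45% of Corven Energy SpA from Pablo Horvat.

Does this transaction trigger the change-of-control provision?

The purchase adds only to Tariq's holdings (Pablo's stake shrinks), so Tariq is the only person who could newly come to control Corven.
Tariq holds 90% of Oakfield, so Tariq controls Oakfield.
In Corven, Tariq's side holds only 10%, not ≥ 50%.
So before the transaction, Tariq does not control Corven.
After the purchase, Tariq's direct stake in Corven rises to 10% + 45% = 55%, and Pablo's stake falls to 35%.
Tariq holds 55% of Corven, so Tariq controls Corven.
Tariq did not control Corven before and does after, so the clause is triggered.

Yes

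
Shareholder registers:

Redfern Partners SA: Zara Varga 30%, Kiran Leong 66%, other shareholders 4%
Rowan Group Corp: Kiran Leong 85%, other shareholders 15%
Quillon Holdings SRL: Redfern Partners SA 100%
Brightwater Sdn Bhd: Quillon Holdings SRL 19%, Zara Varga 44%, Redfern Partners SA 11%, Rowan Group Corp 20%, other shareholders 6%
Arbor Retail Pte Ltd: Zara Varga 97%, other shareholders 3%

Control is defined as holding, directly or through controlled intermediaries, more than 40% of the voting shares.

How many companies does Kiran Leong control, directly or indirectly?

4

Kiran holds 66% of Redfern, so Kiran controls Redfern.
Kiran holds 85% of Rowan, so Kiran controls Rowan.
Redfern holds 100% of Quillon, so Kiran controls Quillon.
Quillon and Redfern and Rowan together hold 19% + 11% + 20% = 50% of Brightwater, so Kiran controls Brightwater.
No other company's threshold is met.
Kiran controls 4 companies.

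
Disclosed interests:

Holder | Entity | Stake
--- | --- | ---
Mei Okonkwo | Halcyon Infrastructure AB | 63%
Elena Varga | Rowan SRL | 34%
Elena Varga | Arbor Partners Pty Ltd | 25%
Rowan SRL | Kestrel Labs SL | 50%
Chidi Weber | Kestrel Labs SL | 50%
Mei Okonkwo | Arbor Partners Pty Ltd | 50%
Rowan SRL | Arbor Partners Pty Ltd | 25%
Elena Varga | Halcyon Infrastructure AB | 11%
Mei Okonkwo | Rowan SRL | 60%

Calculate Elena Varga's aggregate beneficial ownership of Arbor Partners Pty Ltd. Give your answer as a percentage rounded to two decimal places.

33.50%

Elena reaches Arbor along 2 paths.
Direct stake: 25% = 25%.
Via Rowan: 34% × 25% = 8.5%.
Total: 25% + 8.5% = 33.5%.
Rounded: 33.50%.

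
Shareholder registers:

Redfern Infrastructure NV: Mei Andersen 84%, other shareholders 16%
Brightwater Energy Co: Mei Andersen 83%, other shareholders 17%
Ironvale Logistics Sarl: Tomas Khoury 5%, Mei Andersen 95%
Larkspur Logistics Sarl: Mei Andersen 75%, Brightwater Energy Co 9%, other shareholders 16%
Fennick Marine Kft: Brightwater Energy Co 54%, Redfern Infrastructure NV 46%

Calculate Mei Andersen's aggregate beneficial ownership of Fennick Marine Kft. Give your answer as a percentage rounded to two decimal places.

Mei reaches Fennick along 2 paths.
Via Brightwater: 83% × 54% = 44.82%.
Via Redfern: 84% × 46% = 38.64%.
Total: 44.82% + 38.64% = 83.46%.

83.46%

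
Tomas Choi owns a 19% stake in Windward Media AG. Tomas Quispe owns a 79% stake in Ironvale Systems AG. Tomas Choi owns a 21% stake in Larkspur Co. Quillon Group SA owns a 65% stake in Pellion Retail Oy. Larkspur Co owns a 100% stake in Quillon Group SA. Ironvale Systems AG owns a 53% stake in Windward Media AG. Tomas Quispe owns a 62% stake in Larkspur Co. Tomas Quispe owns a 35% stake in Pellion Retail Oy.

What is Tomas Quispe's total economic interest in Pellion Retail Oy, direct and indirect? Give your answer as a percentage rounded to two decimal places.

Tomas Quispe reaches Pellion along 2 paths.
Via Larkspur → Quillon: 62% × 100% × 65% = 40.3%.
Direct stake: 35% = 35%.
Total: 40.3% + 35% = 75.3%.
Rounded: 75.30%.

75.30%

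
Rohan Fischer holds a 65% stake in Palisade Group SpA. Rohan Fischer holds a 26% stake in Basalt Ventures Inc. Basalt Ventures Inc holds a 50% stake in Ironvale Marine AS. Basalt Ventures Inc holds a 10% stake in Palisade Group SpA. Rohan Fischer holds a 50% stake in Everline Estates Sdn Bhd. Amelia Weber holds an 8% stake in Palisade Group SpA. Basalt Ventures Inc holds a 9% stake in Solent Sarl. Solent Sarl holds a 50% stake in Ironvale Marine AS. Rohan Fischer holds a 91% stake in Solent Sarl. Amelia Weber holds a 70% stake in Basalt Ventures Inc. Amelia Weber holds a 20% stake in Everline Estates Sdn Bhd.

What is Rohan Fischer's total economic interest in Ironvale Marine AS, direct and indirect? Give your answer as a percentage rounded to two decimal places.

59.67%

Rohan reaches Ironvale along 3 paths.
Via Solent: 91% × 50% = 45.5%.
Via Basalt → Solent: 26% × 9% × 50% = 1.17%.
Via Basalt: 26% × 50% = 13%.
Total: 45.5% + 1.17% + 13% = 59.67%.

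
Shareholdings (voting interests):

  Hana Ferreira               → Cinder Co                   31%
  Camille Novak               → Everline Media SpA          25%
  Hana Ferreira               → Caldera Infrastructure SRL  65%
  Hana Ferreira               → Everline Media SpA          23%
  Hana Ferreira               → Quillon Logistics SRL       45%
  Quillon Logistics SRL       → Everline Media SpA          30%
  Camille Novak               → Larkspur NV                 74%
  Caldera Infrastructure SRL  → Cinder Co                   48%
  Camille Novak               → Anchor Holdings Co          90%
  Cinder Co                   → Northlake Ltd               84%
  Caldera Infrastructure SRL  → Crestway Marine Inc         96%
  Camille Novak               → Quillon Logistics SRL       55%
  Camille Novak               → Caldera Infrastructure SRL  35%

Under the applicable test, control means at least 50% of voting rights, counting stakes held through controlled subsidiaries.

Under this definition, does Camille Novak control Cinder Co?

Camille holds 55% of Quillon, so Camille controls Quillon.
Quillon and Camille together hold 30% + 25% = 55% of Everline, so Camille controls Everline.
Camille holds 90% of Anchor, so Camille controls Anchor.
Camille holds 74% of Larkspur, so Camille controls Larkspur.
Neither Camille nor any entity Camille controls holds any voting interest in Cinder.
So Camille does not control Cinder.

No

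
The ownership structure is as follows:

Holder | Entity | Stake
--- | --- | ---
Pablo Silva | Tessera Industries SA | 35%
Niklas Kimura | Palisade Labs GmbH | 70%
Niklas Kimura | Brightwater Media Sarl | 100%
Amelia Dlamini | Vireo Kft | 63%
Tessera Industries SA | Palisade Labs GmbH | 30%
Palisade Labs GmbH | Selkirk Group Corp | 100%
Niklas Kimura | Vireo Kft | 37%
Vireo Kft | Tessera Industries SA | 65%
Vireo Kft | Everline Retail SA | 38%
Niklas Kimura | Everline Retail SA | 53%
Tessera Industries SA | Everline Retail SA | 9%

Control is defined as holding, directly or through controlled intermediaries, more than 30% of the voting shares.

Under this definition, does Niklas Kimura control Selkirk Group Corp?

Niklas holds 37% of Vireo, so Niklas controls Vireo.
Vireo holds 65% of Tessera, so Niklas controls Tessera.
Niklas and Tessera together hold 70% + 30% = 100% of Palisade, so Niklas controls Palisade.
Palisade holds 100% of Selkirk, so Niklas controls Selkirk.

Yes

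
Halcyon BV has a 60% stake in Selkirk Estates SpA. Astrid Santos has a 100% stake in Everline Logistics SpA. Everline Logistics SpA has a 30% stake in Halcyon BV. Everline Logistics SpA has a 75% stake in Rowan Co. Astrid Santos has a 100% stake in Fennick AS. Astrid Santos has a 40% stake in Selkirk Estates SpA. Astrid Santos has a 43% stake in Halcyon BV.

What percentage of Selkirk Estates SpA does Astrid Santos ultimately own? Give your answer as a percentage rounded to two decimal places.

83.80%

Astrid reaches Selkirk along 3 paths.
Via Halcyon: 43% × 60% = 25.8%.
Via Everline → Halcyon: 100% × 30% × 60% = 18%.
Direct stake: 40% = 40%.
Total: 25.8% + 18% + 40% = 83.8%.
Rounded: 83.80%.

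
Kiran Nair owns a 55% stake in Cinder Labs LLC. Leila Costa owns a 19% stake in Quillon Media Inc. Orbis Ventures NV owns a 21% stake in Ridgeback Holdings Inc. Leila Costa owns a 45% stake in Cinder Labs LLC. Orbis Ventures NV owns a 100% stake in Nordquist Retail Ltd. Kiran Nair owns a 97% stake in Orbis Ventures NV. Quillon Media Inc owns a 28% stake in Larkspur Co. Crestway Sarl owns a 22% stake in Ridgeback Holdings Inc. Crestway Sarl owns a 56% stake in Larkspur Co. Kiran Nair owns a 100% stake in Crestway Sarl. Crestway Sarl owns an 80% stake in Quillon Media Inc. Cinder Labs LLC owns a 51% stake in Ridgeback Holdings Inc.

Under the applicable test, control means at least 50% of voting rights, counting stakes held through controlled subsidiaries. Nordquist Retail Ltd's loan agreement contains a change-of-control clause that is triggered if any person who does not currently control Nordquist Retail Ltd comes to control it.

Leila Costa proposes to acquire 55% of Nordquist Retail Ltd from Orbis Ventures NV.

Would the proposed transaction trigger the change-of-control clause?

The purchase adds only to Leila's holdings (Orbis's stake shrinks), so Leila is the only person who could newly come to control Nordquist.
Leila's largest direct stake is 45% in Cinder, which does not meet the threshold, so Leila controls no company.
Neither Leila nor any entity Leila controls holds any voting interest in Nordquist.
So before the transaction, Leila does not control Nordquist.
After the purchase, Leila holds 55% of Nordquist directly, and Orbis's stake falls to 45%.
Leila holds 55% of Nordquist, so Leila controls Nordquist.
Leila did not control Nordquist before and does after, so the clause is triggered.

Yes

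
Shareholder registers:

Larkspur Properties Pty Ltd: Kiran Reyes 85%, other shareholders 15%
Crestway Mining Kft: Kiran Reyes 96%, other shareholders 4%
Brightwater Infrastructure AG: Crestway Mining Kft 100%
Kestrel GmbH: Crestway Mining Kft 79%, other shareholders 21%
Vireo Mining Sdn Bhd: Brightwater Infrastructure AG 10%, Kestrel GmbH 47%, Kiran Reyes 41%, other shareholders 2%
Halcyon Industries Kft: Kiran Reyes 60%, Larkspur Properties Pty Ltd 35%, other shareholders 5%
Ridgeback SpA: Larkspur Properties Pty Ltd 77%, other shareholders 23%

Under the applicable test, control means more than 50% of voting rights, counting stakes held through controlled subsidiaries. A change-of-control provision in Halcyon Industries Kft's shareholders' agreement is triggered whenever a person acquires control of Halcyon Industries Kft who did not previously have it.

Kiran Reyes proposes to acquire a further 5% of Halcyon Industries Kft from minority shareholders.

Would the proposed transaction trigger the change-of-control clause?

The purchase changes only Kiran's holdings, so Kiran is the only person who could newly come to control Halcyon.
Kiran holds 85% of Larkspur, so Kiran controls Larkspur.
Kiran and Larkspur together hold 60% + 35% = 95% of Halcyon, so Kiran controls Halcyon.
So Kiran already controls Halcyon before the transaction.
After the purchase, Kiran's direct stake in Halcyon rises to 60% + 5% = 65%.
Kiran controlled Halcyon already, so this is not a new person acquiring control; every other person's position is unchanged or reduced.
No new person acquires control, so the clause is not triggered.

No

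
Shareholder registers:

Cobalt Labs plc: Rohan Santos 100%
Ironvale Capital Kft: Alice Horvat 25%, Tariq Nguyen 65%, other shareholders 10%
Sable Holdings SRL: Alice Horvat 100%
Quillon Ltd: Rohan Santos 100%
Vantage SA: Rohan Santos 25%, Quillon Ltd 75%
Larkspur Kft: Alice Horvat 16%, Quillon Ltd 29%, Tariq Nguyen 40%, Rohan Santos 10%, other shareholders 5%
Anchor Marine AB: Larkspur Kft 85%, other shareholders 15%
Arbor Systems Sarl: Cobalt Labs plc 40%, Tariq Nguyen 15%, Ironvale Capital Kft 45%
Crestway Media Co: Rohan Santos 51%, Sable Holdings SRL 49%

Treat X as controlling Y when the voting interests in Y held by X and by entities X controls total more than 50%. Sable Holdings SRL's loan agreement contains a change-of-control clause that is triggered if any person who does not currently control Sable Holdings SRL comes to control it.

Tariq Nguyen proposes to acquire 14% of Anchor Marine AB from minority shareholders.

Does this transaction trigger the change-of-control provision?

No

The purchase changes only Tariq's holdings, so Tariq is the only person who could newly come to control Sable.
Tariq holds 65% of Ironvale, so Tariq controls Ironvale.
Tariq and Ironvale together hold 15% + 45% = 60% of Arbor, so Tariq controls Arbor.
Neither Tariq nor any entity Tariq controls holds any voting interest in Sable.
So before the transaction, Tariq does not control Sable.
After the purchase, Tariq holds 14% of Anchor directly.
Tariq's side now holds 14% of Anchor, not > 50%, so Tariq still does not control Anchor.
After the transaction, neither Tariq nor any entity Tariq controls holds a voting interest in Sable, so Tariq still does not control it.
No new person acquires control, so the clause is not triggered.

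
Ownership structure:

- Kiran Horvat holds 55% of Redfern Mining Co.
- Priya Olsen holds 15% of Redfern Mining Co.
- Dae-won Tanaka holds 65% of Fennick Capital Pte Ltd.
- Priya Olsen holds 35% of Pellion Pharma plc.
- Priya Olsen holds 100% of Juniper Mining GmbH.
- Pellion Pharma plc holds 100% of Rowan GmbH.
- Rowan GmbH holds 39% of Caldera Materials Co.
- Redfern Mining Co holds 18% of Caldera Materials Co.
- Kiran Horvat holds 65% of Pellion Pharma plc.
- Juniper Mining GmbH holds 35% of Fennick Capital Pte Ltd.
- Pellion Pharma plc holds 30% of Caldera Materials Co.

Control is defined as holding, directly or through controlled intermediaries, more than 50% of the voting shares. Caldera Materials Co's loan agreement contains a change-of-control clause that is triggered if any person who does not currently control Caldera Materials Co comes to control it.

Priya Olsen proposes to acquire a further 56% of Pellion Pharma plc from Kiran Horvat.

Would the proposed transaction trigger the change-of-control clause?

The purchase adds only to Priya's holdings (Kiran's stake shrinks), so Priya is the only person who could newly come to control Caldera.
Priya holds 100% of Juniper, so Priya controls Juniper.
Neither Priya nor any entity Priya controls holds any voting interest in Caldera.
So before the transaction, Priya does not control Caldera.
After the purchase, Priya's direct stake in Pellion rises to 35% + 56% = 91%, and Kiran's stake falls to 9%.
Priya holds 91% of Pellion, so Priya controls Pellion.
Pellion holds 100% of Rowan, so Priya controls Rowan.
Pellion and Rowan together hold 30% + 39% = 69% of Caldera, so Priya controls Caldera.
Priya did not control Caldera before and does after, so the clause is triggered.

Yes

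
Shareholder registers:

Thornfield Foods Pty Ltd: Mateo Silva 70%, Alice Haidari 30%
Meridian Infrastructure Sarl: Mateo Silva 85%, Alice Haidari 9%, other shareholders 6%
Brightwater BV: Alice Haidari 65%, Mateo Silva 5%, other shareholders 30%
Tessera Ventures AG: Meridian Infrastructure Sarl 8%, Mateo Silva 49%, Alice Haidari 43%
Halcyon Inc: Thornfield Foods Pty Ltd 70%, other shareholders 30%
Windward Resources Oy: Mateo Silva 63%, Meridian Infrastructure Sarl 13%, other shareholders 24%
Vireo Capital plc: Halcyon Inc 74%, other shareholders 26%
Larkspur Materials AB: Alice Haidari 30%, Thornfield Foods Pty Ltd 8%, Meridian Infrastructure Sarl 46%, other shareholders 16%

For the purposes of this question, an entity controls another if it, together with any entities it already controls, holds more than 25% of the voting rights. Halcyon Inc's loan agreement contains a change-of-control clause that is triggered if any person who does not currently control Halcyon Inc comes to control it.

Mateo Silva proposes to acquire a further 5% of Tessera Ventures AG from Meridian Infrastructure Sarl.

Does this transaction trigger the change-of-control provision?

No

The purchase adds only to Mateo's holdings (Meridian's stake shrinks), so Mateo is the only person who could newly come to control Halcyon.
Mateo holds 70% of Thornfield, so Mateo controls Thornfield.
Thornfield holds 70% of Halcyon, so Mateo controls Halcyon.
So Mateo already controls Halcyon before the transaction.
After the purchase, Mateo's direct stake in Tessera rises to 49% + 5% = 54%, and Meridian's stake falls to 3%.
Mateo controlled Halcyon already, so this is not a new person acquiring control; every other person's position is unchanged or reduced.
No new person acquires control, so the clause is not triggered.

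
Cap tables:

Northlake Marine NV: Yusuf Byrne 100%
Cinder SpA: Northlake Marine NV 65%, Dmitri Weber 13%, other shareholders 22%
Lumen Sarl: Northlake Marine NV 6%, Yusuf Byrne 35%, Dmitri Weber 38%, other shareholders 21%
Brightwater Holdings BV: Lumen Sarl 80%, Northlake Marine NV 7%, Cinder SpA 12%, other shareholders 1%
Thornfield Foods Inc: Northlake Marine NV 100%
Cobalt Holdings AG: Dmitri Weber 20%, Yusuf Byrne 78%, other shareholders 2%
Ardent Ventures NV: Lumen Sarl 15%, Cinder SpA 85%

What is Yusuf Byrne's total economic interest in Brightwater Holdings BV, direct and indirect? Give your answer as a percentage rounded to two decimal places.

47.60%

Yusuf reaches Brightwater along 4 paths.
Via Northlake → Lumen: 100% × 6% × 80% = 4.8%.
Via Lumen: 35% × 80% = 28%.
Via Northlake: 100% × 7% = 7%.
Via Northlake → Cinder: 100% × 65% × 12% = 7.8%.
Total: 4.8% + 28% + 7% + 7.8% = 47.6%.
Rounded: 47.60%.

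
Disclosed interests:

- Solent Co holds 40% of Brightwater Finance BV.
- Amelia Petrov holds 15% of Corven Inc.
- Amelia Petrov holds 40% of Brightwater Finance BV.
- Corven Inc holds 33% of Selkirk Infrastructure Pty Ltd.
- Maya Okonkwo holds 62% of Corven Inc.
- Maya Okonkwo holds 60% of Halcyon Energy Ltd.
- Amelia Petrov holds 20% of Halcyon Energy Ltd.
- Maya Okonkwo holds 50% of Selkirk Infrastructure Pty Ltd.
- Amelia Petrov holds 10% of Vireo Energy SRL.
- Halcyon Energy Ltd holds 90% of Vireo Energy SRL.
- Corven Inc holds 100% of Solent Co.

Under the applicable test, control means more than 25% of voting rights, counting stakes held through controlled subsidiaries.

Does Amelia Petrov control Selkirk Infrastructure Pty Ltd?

No

Amelia holds 40% of Brightwater, so Amelia controls Brightwater.
Neither Amelia nor any entity Amelia controls holds any voting interest in Selkirk.
So Amelia does not control Selkirk.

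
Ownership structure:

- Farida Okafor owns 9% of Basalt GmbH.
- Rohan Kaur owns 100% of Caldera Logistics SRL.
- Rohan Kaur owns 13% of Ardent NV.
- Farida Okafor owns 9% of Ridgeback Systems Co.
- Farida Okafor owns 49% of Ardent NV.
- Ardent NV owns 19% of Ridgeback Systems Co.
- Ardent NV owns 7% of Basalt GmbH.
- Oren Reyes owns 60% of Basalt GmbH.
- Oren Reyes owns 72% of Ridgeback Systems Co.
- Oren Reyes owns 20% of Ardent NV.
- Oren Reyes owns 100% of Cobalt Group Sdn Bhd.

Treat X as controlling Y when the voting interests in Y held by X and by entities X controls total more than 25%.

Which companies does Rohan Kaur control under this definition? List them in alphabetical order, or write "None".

Caldera Logistics SRL

Rohan holds 100% of Caldera, so Rohan controls Caldera.
No other company's threshold is met.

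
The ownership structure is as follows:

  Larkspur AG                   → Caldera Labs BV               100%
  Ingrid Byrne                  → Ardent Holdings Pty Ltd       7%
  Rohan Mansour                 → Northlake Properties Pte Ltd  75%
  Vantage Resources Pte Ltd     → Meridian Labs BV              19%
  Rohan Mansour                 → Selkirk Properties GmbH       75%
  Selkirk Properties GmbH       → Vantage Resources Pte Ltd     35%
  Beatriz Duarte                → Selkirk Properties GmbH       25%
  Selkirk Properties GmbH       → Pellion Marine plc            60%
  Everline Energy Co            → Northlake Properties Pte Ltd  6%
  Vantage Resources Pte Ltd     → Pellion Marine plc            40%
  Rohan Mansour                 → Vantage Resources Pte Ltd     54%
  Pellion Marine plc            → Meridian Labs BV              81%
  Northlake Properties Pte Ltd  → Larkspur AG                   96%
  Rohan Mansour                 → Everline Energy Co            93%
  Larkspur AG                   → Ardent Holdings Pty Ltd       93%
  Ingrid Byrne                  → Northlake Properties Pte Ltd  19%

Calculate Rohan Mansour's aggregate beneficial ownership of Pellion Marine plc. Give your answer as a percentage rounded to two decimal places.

Rohan reaches Pellion along 3 paths.
Via Selkirk: 75% × 60% = 45%.
Via Selkirk → Vantage: 75% × 35% × 40% = 10.5%.
Via Vantage: 54% × 40% = 21.6%.
Total: 45% + 10.5% + 21.6% = 77.1%.
Rounded: 77.10%.

77.10%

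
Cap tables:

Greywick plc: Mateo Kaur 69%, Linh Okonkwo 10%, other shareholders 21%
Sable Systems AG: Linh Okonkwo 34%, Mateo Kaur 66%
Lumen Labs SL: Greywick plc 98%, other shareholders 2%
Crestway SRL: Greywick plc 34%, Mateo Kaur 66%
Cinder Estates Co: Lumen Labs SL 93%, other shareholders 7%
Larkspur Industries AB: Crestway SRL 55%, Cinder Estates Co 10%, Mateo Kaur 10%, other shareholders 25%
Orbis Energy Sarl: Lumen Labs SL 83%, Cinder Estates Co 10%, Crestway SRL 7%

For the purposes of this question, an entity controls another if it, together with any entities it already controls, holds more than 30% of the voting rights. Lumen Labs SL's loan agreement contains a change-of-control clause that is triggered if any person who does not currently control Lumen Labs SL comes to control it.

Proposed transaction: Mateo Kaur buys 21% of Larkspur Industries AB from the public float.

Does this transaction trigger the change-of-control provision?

No

The purchase changes only Mateo's holdings, so Mateo is the only person who could newly come to control Lumen.
Mateo holds 69% of Greywick, so Mateo controls Greywick.
Greywick holds 98% of Lumen, so Mateo controls Lumen.
So Mateo already controls Lumen before the transaction.
After the purchase, Mateo's direct stake in Larkspur rises to 10% + 21% = 31%.
Mateo controlled Lumen already, so this is not a new person acquiring control; every other person's position is unchanged or reduced.
No new person acquires control, so the clause is not triggered.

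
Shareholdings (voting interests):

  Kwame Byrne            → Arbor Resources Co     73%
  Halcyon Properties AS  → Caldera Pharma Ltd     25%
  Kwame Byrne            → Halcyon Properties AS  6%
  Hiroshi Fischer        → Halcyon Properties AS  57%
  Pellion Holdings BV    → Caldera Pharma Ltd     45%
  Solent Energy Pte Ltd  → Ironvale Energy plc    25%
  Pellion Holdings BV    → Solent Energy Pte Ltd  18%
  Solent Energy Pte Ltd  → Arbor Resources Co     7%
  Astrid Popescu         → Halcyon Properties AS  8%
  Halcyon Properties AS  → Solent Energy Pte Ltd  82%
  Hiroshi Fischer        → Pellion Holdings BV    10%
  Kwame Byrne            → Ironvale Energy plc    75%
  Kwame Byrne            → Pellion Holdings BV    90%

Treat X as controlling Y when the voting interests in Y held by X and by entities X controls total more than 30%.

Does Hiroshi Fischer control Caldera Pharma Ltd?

Hiroshi holds 57% of Halcyon, so Hiroshi controls Halcyon.
Halcyon holds 82% of Solent, so Hiroshi controls Solent.
In Caldera, Hiroshi's side holds only 25%, not > 30%.
So Hiroshi does not control Caldera.

No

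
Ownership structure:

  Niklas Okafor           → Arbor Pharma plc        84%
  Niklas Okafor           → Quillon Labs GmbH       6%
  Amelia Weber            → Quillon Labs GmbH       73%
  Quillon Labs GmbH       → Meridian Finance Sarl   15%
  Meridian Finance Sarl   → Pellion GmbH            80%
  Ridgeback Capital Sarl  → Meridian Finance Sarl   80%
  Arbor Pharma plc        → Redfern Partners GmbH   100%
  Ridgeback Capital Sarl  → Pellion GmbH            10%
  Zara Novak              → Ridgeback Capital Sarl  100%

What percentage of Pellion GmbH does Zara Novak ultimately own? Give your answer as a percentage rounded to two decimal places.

Zara reaches Pellion along 2 paths.
Via Ridgeback → Meridian: 100% × 80% × 80% = 64%.
Via Ridgeback: 100% × 10% = 10%.
Total: 64% + 10% = 74%.
Rounded: 74.00%.

74.00%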